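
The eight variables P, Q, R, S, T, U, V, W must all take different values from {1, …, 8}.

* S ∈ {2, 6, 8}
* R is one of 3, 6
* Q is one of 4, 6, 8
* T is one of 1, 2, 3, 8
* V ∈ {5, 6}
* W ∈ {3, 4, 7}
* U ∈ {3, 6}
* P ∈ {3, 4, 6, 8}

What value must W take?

The 8 variables draw from only 8 values {1, 2, 3, 4, 5, 6, 7, 8}, so each is used; only T can be 1, hence T = 1.
The 7 still-open variables together cover exactly {2, 3, 4, 5, 6, 7, 8} — 7 values for 7 variables — and 2 appears only in S's list, so S = 2.
The 6 still-open variables together cover exactly {3, 4, 5, 6, 7, 8} — 6 values for 6 variables — and 5 appears only in V's list, so V = 5.
The 5 still-open variables draw from only 5 values {3, 4, 6, 7, 8}, so each is used; only W can be 7, hence W = 7.

7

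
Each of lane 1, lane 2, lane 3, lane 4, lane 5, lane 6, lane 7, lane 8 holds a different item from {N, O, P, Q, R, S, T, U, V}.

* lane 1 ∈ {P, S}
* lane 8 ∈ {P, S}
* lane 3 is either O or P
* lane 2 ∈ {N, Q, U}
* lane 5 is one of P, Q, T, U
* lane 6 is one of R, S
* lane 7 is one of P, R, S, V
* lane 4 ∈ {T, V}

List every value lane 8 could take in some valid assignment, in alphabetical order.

P, S

lane 1 and lane 8 share exactly the 2 values {P, S}; by pigeonhole those values go to them, so strike P, S from lane 3, lane 5, lane 6, lane 7.
lane 3 has just one choice, so lane 3 = O.
lane 6 has just one choice, so lane 6 = R. So lane 7 can't be R.
lane 7 must be V (only option left). Eliminate V elsewhere: lane 4.
lane 4 must be T (only option left). Strike T from lane 5.
No further eliminations apply; lane 8 can still be any of P, S.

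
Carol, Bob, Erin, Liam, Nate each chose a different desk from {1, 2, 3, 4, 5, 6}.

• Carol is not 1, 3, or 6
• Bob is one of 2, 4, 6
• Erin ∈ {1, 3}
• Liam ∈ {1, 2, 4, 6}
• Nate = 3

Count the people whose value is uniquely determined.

Nate must be 3 (only option left). So Erin can't be 3.
Erin's domain is down to {1}, so Erin = 1. Eliminate 1 elsewhere: Liam.
Determined: Erin=1, Nate=3. The other people each still have more than one consistent value. That makes 2.

2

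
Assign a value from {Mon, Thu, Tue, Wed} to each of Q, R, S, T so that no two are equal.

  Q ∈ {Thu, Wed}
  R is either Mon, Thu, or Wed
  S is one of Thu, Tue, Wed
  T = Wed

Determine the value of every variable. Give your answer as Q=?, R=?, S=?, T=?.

Q=Thu, R=Mon, S=Tue, T=Wed

T must be Wed (only option left). Remove Wed from Q, R, S.
Q's domain is down to {Thu}, so Q = Thu. Remove Thu from R, S.
R's domain is down to {Mon}, so R = Mon.
S must be Tue (only option left).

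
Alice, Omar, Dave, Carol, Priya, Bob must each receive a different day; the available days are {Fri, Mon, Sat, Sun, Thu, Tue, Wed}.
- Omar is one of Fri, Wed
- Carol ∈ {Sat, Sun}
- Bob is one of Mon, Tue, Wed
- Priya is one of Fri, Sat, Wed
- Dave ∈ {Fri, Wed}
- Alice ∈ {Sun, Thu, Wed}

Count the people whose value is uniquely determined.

3

The 2 variables Omar and Dave are confined to {Fri, Wed}, which locks those values in; drop them from Alice, Priya, Bob.
Priya has just one choice, so Priya = Sat. So Carol can't be Sat.
Carol has just one choice, so Carol = Sun. Remove Sun from Alice.
Alice has just one choice, so Alice = Thu.
Determined: Alice=Thu, Carol=Sun, Priya=Sat. The other people each still have more than one consistent value. That makes 3.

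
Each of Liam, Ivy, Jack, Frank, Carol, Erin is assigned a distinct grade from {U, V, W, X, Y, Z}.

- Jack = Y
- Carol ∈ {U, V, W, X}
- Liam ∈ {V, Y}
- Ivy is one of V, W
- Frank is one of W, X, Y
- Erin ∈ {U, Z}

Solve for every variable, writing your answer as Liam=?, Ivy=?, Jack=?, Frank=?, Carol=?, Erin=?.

Jack's domain is down to {Y}, so Jack = Y. Eliminate Y elsewhere: Liam, Frank.
Liam has just one choice, so Liam = V. Remove V from Ivy, Carol.
Ivy's domain is down to {W}, so Ivy = W. Strike W from Frank, Carol.
Frank has just one choice, so Frank = X. Strike X from Carol.
Carol must be U (only option left). Eliminate U elsewhere: Erin.
Erin has just one choice, so Erin = Z.

Liam=V, Ivy=W, Jack=Y, Frank=X, Carol=U, Erin=Z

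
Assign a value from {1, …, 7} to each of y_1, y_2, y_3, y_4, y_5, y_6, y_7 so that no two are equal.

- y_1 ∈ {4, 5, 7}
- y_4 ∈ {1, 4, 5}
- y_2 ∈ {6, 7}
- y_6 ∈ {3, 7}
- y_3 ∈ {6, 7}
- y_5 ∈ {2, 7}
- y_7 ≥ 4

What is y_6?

3

The 7 variables draw from only 7 values {1, 2, 3, 4, 5, 6, 7}, so each is used; only y_4 can be 1, hence y_4 = 1.
The 6 still-open variables together cover exactly {2, 3, 4, 5, 6, 7} — 6 values for 6 variables — and 2 appears only in y_5's list, so y_5 = 2.
Among the 5 still-open variables, 3 fits only y_6 (and all 5 values in {3, 4, 5, 6, 7} must be used), so y_6 = 3.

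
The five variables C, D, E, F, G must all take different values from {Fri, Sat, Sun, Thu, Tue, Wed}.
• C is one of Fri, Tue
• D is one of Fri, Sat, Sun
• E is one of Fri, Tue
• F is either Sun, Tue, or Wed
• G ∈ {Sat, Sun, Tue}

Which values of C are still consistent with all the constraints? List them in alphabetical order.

Fri, Tue

The 5 variables together cover exactly {Fri, Sat, Sun, Tue, Wed} — 5 values for 5 variables — and Wed appears only in F's list, so F = Wed.
C and E share exactly the 2 values {Fri, Tue}; by pigeonhole those values go to them, so strike Fri, Tue from D, G.
No further eliminations apply; C can still be any of Fri, Tue.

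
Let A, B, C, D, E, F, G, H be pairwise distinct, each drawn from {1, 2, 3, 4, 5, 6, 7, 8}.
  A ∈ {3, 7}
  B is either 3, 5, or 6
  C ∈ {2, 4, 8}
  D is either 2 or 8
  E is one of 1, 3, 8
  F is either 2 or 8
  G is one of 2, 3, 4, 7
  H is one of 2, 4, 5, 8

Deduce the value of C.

4

Among the 8 variables, 1 fits only E (and all 8 values in {1, 2, 3, 4, 5, 6, 7, 8} must be used), so E = 1.
Among the 7 still-open variables, 6 fits only B (and all 7 values in {2, 3, 4, 5, 6, 7, 8} must be used), so B = 6.
Among the 6 still-open variables, 5 fits only H (and all 6 values in {2, 3, 4, 5, 7, 8} must be used), so H = 5.
The 2 variables D and F are confined to {2, 8}, which locks those values in; drop them from C, G.
So C = 4.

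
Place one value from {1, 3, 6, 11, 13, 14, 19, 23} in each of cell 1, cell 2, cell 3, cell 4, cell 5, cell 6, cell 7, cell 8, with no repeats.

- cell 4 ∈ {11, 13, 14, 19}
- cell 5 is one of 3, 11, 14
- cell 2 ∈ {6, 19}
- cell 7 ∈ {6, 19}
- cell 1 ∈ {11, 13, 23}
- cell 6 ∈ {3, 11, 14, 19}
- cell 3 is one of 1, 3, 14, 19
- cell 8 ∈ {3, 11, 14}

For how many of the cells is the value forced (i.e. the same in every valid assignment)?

3

The 8 variables draw from only 8 values {1, 3, 6, 11, 13, 14, 19, 23}, so each is used; only cell 3 can be 1, hence cell 3 = 1.
The 7 still-open variables together cover exactly {3, 6, 11, 13, 14, 19, 23} — 7 values for 7 variables — and 23 appears only in cell 1's list, so cell 1 = 23.
The 6 still-open variables together cover exactly {3, 6, 11, 13, 14, 19} — 6 values for 6 variables — and 13 appears only in cell 4's list, so cell 4 = 13.
cell 2 and cell 7 share exactly the 2 values {6, 19}; by pigeonhole those values go to them, so strike 6, 19 from cell 6.
Determined: cell 1=23, cell 3=1, cell 4=13. The other cells each still have more than one consistent value. That makes 3.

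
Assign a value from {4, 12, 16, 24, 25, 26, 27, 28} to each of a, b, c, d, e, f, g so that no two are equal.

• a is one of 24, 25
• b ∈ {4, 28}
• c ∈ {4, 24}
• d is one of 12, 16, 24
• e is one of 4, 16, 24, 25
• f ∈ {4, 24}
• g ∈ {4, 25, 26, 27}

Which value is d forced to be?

12

The 2 variables c and f are confined to {4, 24}, which locks those values in; drop them from a, b, d, e, g.
That leaves a = 25. Remove 25 from e, g.
b's domain is down to {28}, so b = 28.
e's domain is down to {16}, so e = 16. Eliminate 16 elsewhere: d.
So d = 12.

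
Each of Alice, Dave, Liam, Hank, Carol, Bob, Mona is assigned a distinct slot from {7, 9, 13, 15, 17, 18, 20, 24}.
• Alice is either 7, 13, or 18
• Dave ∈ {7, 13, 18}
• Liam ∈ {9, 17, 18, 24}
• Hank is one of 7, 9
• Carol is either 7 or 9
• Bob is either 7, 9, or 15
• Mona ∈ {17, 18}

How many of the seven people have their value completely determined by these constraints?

3

Among the 7 variables, 15 fits only Bob (and all 7 values in {7, 9, 13, 15, 17, 18, 24} must be used), so Bob = 15.
The 6 still-open variables draw from only 6 values {7, 9, 13, 17, 18, 24}, so each is used; only Liam can be 24, hence Liam = 24.
The 5 still-open variables together cover exactly {7, 9, 13, 17, 18} — 5 values for 5 variables — and 17 appears only in Mona's list, so Mona = 17.
Hank and Carol between them cover only {7, 9} — a naked pair. Remove those values from Alice, Dave.
Determined: Liam=24, Bob=15, Mona=17. The other people each still have more than one consistent value. That makes 3.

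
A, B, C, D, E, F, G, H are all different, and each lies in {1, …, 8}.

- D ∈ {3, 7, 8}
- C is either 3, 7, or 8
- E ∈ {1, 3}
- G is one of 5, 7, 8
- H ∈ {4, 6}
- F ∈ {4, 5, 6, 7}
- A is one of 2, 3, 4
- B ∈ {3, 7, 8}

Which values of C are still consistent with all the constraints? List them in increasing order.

Among the 8 variables, 1 fits only E (and all 8 values in {1, 2, 3, 4, 5, 6, 7, 8} must be used), so E = 1.
The 7 still-open variables together cover exactly {2, 3, 4, 5, 6, 7, 8} — 7 values for 7 variables — and 2 appears only in A's list, so A = 2.
The 3 variables B, C, D are confined to {3, 7, 8}, which locks those values in; drop them from F, G.
G must be 5 (only option left). Strike 5 from F.
No further eliminations apply; C can still be any of 3, 7, 8.

3, 7, 8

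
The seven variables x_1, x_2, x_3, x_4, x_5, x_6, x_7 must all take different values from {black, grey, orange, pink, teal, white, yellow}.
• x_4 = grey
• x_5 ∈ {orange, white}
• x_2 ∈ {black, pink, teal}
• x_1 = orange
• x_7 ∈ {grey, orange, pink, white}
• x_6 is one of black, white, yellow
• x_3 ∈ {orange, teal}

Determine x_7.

pink

x_1's domain is down to {orange}, so x_1 = orange. Remove orange from x_3, x_5, x_7.
x_3 has just one choice, so x_3 = teal. Remove teal from x_2.
x_4's domain is down to {grey}, so x_4 = grey. So x_7 can't be grey.
x_5 must be white (only option left). Remove white from x_6, x_7.
So x_7 = pink.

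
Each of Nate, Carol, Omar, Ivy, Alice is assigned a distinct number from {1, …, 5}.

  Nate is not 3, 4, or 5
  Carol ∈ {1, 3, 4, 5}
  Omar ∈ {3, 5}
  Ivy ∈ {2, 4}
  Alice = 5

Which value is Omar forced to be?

Alice has just one choice, so Alice = 5. Eliminate 5 elsewhere: Carol, Omar.
So Omar = 3.

3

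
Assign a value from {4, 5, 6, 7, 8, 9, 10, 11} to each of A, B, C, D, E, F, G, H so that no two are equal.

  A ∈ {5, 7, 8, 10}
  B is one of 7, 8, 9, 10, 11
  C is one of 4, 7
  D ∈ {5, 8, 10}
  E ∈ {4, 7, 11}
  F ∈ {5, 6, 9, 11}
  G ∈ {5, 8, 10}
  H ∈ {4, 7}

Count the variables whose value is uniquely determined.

The 8 variables together cover exactly {4, 5, 6, 7, 8, 9, 10, 11} — 8 values for 8 variables — and 6 appears only in F's list, so F = 6.
The 7 still-open variables draw from only 7 values {4, 5, 7, 8, 9, 10, 11}, so each is used; only B can be 9, hence B = 9.
Among the 6 still-open variables, 11 fits only E (and all 6 values in {4, 5, 7, 8, 10, 11} must be used), so E = 11.
The 2 variables C and H are confined to {4, 7}, which locks those values in; drop them from A.
Determined: B=9, E=11, F=6. The other variables each still have more than one consistent value. That makes 3.

3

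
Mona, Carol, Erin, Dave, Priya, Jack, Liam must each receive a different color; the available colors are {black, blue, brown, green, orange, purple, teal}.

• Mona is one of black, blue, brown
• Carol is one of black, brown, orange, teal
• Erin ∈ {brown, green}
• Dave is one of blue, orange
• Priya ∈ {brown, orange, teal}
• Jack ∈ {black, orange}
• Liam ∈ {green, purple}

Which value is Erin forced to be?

The 7 variables together cover exactly {black, blue, brown, green, orange, purple, teal} — 7 values for 7 variables — and purple appears only in Liam's list, so Liam = purple.
The 6 still-open variables together cover exactly {black, blue, brown, green, orange, teal} — 6 values for 6 variables — and green appears only in Erin's list, so Erin = green.

green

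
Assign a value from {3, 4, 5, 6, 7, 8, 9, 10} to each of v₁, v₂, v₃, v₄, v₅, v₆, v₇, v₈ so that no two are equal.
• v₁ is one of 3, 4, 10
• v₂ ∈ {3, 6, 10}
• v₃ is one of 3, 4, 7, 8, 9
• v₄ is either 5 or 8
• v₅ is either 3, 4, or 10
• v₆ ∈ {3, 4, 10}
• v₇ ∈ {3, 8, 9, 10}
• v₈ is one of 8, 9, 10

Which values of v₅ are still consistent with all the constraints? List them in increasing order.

The 8 variables draw from only 8 values {3, 4, 5, 6, 7, 8, 9, 10}, so each is used; only v₄ can be 5, hence v₄ = 5.
The 7 still-open variables draw from only 7 values {3, 4, 6, 7, 8, 9, 10}, so each is used; only v₂ can be 6, hence v₂ = 6.
The 6 still-open variables draw from only 6 values {3, 4, 7, 8, 9, 10}, so each is used; only v₃ can be 7, hence v₃ = 7.
v₁, v₅, v₆ share exactly the 3 values {3, 4, 10}; by pigeonhole those values go to them, so strike 3, 4, 10 from v₇, v₈.
No further eliminations apply; v₅ can still be any of 3, 4, 10.

3, 4, 10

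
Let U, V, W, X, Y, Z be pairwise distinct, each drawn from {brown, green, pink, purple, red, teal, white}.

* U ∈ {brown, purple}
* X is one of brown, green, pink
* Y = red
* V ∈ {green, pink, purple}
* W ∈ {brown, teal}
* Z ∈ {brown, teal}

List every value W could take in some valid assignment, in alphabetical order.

Y has just one choice, so Y = red.
The 2 variables W and Z are confined to {brown, teal}, which locks those values in; drop them from U, X.
U must be purple (only option left). Strike purple from V.
No further eliminations apply; W can still be any of brown, teal.

brown, teal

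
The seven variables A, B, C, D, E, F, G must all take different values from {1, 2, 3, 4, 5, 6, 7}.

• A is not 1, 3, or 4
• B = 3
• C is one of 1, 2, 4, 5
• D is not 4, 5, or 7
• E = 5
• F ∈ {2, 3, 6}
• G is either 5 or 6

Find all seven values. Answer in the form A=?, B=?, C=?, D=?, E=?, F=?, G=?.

B's domain is down to {3}, so B = 3. Eliminate 3 elsewhere: D, F.
E has just one choice, so E = 5. Remove 5 from A, C, G.
That leaves G = 6. So A, D, F can't be 6.
F has just one choice, so F = 2. So A, C, D can't be 2.
A's domain is down to {7}, so A = 7.
D's domain is down to {1}, so D = 1. Eliminate 1 elsewhere: C.
C must be 4 (only option left).

A=7, B=3, C=4, D=1, E=5, F=2, G=6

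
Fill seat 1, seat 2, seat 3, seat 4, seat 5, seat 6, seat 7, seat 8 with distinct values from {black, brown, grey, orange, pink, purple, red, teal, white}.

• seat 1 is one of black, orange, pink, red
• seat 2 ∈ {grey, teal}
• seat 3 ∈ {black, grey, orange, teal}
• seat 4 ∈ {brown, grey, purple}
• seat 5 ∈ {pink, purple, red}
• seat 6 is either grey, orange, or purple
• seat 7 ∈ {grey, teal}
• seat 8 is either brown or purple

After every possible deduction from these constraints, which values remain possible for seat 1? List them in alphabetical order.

seat 2 and seat 7 between them cover only {grey, teal} — a naked pair. Remove those values from seat 3, seat 4, seat 6.
seat 4 and seat 8 between them cover only {brown, purple} — a naked pair. Remove those values from seat 5, seat 6.
seat 6's domain is down to {orange}, so seat 6 = orange. Eliminate orange elsewhere: seat 1, seat 3.
That leaves seat 3 = black. Strike black from seat 1.
No further eliminations apply; seat 1 can still be any of pink, red.

pink, red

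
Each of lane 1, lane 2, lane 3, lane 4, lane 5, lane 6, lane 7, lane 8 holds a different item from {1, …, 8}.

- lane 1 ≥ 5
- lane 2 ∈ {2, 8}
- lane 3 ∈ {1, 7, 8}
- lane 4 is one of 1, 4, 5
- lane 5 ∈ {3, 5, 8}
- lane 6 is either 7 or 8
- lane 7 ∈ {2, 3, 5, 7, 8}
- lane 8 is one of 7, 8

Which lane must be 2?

The 8 variables draw from only 8 values {1, 2, 3, 4, 5, 6, 7, 8}, so each is used; only lane 4 can be 4, hence lane 4 = 4.
Among the 7 still-open variables, 1 fits only lane 3 (and all 7 values in {1, 2, 3, 5, 6, 7, 8} must be used), so lane 3 = 1.
The 6 still-open variables draw from only 6 values {2, 3, 5, 6, 7, 8}, so each is used; only lane 1 can be 6, hence lane 1 = 6.
lane 6 and lane 8 between them cover only {7, 8} — a naked pair. Remove those values from lane 2, lane 5, lane 7.
So 2 goes to lane 2.

lane 2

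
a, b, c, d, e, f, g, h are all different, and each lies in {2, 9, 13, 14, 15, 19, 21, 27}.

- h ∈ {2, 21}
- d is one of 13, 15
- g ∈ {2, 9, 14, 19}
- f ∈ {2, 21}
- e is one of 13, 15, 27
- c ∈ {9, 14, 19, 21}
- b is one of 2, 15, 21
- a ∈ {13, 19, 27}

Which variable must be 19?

The 2 variables f and h are confined to {2, 21}, which locks those values in; drop them from b, c, g.
That leaves b = 15. Remove 15 from d, e.
That leaves d = 13. So a, e can't be 13.
e must be 27 (only option left). Strike 27 from a.
So 19 goes to a.

a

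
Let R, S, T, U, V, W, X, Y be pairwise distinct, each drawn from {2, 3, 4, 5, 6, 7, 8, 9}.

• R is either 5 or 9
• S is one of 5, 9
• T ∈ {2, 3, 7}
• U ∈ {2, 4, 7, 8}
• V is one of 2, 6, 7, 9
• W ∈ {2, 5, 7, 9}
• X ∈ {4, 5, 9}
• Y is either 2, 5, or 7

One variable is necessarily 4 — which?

The 8 variables draw from only 8 values {2, 3, 4, 5, 6, 7, 8, 9}, so each is used; only T can be 3, hence T = 3.
The 7 still-open variables draw from only 7 values {2, 4, 5, 6, 7, 8, 9}, so each is used; only V can be 6, hence V = 6.
Among the 6 still-open variables, 8 fits only U (and all 6 values in {2, 4, 5, 7, 8, 9} must be used), so U = 8.
Among the 5 still-open variables, 4 fits only X (and all 5 values in {2, 4, 5, 7, 9} must be used), so X = 4.

X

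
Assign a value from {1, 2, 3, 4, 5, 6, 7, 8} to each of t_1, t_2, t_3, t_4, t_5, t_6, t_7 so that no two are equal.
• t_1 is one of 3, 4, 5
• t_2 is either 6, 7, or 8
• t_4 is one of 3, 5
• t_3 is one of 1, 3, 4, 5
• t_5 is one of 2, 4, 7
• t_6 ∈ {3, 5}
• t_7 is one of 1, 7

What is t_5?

2

t_4 and t_6 between them cover only {3, 5} — a naked pair. Remove those values from t_1, t_3.
That leaves t_1 = 4. Remove 4 from t_3, t_5.
t_3's domain is down to {1}, so t_3 = 1. Remove 1 from t_7.
t_7's domain is down to {7}, so t_7 = 7. So t_2, t_5 can't be 7.
So t_5 = 2.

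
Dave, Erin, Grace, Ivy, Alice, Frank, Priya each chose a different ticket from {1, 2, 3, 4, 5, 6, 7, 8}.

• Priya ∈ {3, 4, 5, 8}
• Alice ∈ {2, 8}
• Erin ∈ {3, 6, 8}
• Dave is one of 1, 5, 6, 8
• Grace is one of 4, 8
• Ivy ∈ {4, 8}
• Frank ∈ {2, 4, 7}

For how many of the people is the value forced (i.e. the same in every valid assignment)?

Grace and Ivy share exactly the 2 values {4, 8}; by pigeonhole those values go to them, so strike 4, 8 from Dave, Erin, Alice, Frank, Priya.
That leaves Alice = 2. Eliminate 2 elsewhere: Frank.
Frank's domain is down to {7}, so Frank = 7.
Determined: Alice=2, Frank=7. The other people each still have more than one consistent value. That makes 2.

2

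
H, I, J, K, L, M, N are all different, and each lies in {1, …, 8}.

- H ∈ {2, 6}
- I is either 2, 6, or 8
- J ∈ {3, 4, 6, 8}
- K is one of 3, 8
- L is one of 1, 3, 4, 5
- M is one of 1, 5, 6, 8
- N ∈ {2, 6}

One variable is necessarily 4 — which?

J

H and N between them cover only {2, 6} — a naked pair. Remove those values from I, J, M.
That leaves I = 8. So J, K, M can't be 8.
K's domain is down to {3}, so K = 3. So J, L can't be 3.
So 4 goes to J.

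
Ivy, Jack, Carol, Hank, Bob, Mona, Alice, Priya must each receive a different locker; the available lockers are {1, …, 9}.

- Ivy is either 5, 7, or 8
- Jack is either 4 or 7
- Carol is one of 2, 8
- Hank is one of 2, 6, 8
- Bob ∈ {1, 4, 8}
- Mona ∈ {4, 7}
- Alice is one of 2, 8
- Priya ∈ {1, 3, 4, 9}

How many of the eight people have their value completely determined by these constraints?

Jack and Mona between them cover only {4, 7} — a naked pair. Remove those values from Ivy, Bob, Priya.
The 2 variables Carol and Alice are confined to {2, 8}, which locks those values in; drop them from Ivy, Hank, Bob.
That leaves Ivy = 5.
That leaves Hank = 6.
Bob's domain is down to {1}, so Bob = 1. Eliminate 1 elsewhere: Priya.
Determined: Ivy=5, Hank=6, Bob=1. The other people each still have more than one consistent value. That makes 3.

3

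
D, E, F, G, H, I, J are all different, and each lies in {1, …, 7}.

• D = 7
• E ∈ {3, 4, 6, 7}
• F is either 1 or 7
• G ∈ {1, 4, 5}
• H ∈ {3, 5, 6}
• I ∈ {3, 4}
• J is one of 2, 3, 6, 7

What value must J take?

D has just one choice, so D = 7. Strike 7 from E, F, J.
That leaves F = 1. Eliminate 1 elsewhere: G.
Among the 5 still-open variables, 2 fits only J (and all 5 values in {2, 3, 4, 5, 6} must be used), so J = 2.

2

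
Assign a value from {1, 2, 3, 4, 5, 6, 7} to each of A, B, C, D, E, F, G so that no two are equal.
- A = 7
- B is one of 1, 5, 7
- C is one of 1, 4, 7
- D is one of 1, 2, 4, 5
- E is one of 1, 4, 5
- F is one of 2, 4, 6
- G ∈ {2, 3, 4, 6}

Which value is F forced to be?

A has just one choice, so A = 7. Strike 7 from B, C.
The 6 still-open variables together cover exactly {1, 2, 3, 4, 5, 6} — 6 values for 6 variables — and 3 appears only in G's list, so G = 3.
The 5 still-open variables together cover exactly {1, 2, 4, 5, 6} — 5 values for 5 variables — and 6 appears only in F's list, so F = 6.

6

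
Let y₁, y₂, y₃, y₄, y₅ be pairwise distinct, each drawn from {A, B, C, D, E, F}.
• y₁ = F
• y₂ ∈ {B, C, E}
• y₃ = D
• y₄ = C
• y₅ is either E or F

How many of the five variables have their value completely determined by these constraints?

5

y₁'s domain is down to {F}, so y₁ = F. Remove F from y₅.
That leaves y₃ = D.
y₄ must be C (only option left). So y₂ can't be C.
y₅ must be E (only option left). Strike E from y₂.
That leaves y₂ = B.
Every variable is fixed: y₁=F, y₂=B, y₃=D, y₄=C, y₅=E. That makes 5.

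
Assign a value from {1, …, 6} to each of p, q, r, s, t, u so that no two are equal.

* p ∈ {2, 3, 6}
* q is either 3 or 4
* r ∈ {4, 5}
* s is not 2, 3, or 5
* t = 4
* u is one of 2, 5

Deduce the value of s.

t must be 4 (only option left). Eliminate 4 elsewhere: q, r, s.
That leaves q = 3. Eliminate 3 elsewhere: p.
r's domain is down to {5}, so r = 5. Remove 5 from u.
That leaves u = 2. Remove 2 from p.
p has just one choice, so p = 6. Eliminate 6 elsewhere: s.
So s = 1.

1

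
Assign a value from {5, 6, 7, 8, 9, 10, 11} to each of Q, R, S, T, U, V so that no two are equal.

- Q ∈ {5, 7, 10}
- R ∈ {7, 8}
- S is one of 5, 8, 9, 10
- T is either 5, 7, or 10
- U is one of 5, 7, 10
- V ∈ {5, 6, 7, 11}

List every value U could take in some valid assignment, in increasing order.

The 3 variables Q, T, U are confined to {5, 7, 10}, which locks those values in; drop them from R, S, V.
R must be 8 (only option left). Remove 8 from S.
S has just one choice, so S = 9.
No further eliminations apply; U can still be any of 5, 7, 10.

5, 7, 10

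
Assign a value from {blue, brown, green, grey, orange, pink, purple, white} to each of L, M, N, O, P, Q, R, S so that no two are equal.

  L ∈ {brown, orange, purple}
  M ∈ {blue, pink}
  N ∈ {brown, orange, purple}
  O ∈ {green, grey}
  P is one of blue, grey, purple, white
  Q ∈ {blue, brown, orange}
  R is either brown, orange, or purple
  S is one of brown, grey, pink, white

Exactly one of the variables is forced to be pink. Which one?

M

The 8 variables together cover exactly {blue, brown, green, grey, orange, pink, purple, white} — 8 values for 8 variables — and green appears only in O's list, so O = green.
L, N, R between them cover only {brown, orange, purple} — a naked triple. Remove those values from P, Q, S.
Q must be blue (only option left). So M, P can't be blue.
So pink goes to M.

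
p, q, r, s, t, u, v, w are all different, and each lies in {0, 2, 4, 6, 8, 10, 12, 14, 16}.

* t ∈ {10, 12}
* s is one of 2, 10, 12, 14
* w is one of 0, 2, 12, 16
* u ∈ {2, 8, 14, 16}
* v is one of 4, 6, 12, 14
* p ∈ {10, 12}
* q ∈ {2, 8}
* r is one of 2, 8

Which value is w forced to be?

p and t share exactly the 2 values {10, 12}; by pigeonhole those values go to them, so strike 10, 12 from s, v, w.
The 2 variables q and r are confined to {2, 8}, which locks those values in; drop them from s, u, w.
s's domain is down to {14}, so s = 14. Eliminate 14 elsewhere: u, v.
u must be 16 (only option left). Strike 16 from w.
So w = 0.

0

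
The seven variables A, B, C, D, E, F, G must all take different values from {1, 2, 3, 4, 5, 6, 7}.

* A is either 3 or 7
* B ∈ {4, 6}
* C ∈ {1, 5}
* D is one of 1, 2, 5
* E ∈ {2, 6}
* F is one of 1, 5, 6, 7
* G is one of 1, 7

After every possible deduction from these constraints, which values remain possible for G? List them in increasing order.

The 7 variables together cover exactly {1, 2, 3, 4, 5, 6, 7} — 7 values for 7 variables — and 3 appears only in A's list, so A = 3.
Among the 6 still-open variables, 4 fits only B (and all 6 values in {1, 2, 4, 5, 6, 7} must be used), so B = 4.
No further eliminations apply; G can still be any of 1, 7.

1, 7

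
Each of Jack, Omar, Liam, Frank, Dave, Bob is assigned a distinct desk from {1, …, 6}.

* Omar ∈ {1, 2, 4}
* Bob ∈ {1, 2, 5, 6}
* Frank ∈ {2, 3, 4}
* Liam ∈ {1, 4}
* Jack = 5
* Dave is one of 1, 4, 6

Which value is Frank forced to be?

Jack must be 5 (only option left). So Bob can't be 5.
The 5 still-open variables draw from only 5 values {1, 2, 3, 4, 6}, so each is used; only Frank can be 3, hence Frank = 3.

3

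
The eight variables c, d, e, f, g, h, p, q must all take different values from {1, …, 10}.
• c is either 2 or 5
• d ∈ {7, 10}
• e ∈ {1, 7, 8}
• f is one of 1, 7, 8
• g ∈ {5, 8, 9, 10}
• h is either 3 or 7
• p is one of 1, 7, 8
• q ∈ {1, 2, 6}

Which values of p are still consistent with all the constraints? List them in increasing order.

1, 7, 8

The 3 variables e, f, p are confined to {1, 7, 8}, which locks those values in; drop them from d, g, h, q.
That leaves d = 10. Strike 10 from g.
h's domain is down to {3}, so h = 3.
No further eliminations apply; p can still be any of 1, 7, 8.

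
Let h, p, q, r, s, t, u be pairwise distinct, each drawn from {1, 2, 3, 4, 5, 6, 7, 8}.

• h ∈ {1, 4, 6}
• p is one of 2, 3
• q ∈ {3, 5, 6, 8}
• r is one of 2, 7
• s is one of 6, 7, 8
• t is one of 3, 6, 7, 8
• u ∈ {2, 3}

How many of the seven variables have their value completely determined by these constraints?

The 2 variables p and u are confined to {2, 3}, which locks those values in; drop them from q, r, t.
r has just one choice, so r = 7. So s, t can't be 7.
The 2 variables s and t are confined to {6, 8}, which locks those values in; drop them from h, q.
q's domain is down to {5}, so q = 5.
Determined: q=5, r=7. The other variables each still have more than one consistent value. That makes 2.

2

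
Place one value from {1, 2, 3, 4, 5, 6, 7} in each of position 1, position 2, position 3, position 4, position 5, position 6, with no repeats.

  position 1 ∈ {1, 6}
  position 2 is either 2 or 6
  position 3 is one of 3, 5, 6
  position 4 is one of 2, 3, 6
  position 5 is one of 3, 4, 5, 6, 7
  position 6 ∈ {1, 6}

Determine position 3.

5

position 1 and position 6 between them cover only {1, 6} — a naked pair. Remove those values from position 2, position 3, position 4, position 5.
That leaves position 2 = 2. Eliminate 2 elsewhere: position 4.
position 4 has just one choice, so position 4 = 3. So position 3, position 5 can't be 3.
So position 3 = 5.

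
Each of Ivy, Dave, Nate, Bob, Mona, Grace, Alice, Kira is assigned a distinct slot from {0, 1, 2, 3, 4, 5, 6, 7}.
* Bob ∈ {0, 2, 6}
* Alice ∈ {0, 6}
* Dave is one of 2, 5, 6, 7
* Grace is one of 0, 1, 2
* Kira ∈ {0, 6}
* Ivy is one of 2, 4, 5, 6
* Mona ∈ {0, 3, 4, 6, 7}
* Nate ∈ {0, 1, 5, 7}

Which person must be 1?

The 8 variables draw from only 8 values {0, 1, 2, 3, 4, 5, 6, 7}, so each is used; only Mona can be 3, hence Mona = 3.
The 7 still-open variables together cover exactly {0, 1, 2, 4, 5, 6, 7} — 7 values for 7 variables — and 4 appears only in Ivy's list, so Ivy = 4.
Alice and Kira between them cover only {0, 6} — a naked pair. Remove those values from Dave, Nate, Bob, Grace.
Bob's domain is down to {2}, so Bob = 2. Strike 2 from Dave, Grace.
So 1 goes to Grace.

Grace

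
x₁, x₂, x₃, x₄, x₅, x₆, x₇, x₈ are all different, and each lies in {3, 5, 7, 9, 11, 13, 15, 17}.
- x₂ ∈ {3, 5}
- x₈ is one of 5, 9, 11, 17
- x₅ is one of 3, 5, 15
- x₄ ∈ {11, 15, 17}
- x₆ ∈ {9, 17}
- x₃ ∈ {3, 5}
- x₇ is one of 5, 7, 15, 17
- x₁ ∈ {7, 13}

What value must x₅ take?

The 8 variables draw from only 8 values {3, 5, 7, 9, 11, 13, 15, 17}, so each is used; only x₁ can be 13, hence x₁ = 13.
The 7 still-open variables draw from only 7 values {3, 5, 7, 9, 11, 15, 17}, so each is used; only x₇ can be 7, hence x₇ = 7.
x₂ and x₃ share exactly the 2 values {3, 5}; by pigeonhole those values go to them, so strike 3, 5 from x₅, x₈.
So x₅ = 15.

15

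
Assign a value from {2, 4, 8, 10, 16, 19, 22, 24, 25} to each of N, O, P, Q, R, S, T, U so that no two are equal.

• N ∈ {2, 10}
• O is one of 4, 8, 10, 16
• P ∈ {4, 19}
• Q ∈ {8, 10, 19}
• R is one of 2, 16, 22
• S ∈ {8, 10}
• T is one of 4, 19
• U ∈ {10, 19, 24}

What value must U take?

Among the 8 variables, 22 fits only R (and all 8 values in {2, 4, 8, 10, 16, 19, 22, 24} must be used), so R = 22.
Among the 7 still-open variables, 2 fits only N (and all 7 values in {2, 4, 8, 10, 16, 19, 24} must be used), so N = 2.
Among the 6 still-open variables, 16 fits only O (and all 6 values in {4, 8, 10, 16, 19, 24} must be used), so O = 16.
The 5 still-open variables draw from only 5 values {4, 8, 10, 19, 24}, so each is used; only U can be 24, hence U = 24.

24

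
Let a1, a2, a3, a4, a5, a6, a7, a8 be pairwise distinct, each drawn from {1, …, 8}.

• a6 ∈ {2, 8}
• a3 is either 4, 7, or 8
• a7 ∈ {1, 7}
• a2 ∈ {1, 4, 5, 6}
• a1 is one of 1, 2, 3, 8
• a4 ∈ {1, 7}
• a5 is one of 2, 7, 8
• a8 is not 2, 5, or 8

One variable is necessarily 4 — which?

a3

The 8 variables draw from only 8 values {1, 2, 3, 4, 5, 6, 7, 8}, so each is used; only a2 can be 5, hence a2 = 5.
Among the 7 still-open variables, 6 fits only a8 (and all 7 values in {1, 2, 3, 4, 6, 7, 8} must be used), so a8 = 6.
The 6 still-open variables together cover exactly {1, 2, 3, 4, 7, 8} — 6 values for 6 variables — and 3 appears only in a1's list, so a1 = 3.
The 5 still-open variables together cover exactly {1, 2, 4, 7, 8} — 5 values for 5 variables — and 4 appears only in a3's list, so a3 = 4.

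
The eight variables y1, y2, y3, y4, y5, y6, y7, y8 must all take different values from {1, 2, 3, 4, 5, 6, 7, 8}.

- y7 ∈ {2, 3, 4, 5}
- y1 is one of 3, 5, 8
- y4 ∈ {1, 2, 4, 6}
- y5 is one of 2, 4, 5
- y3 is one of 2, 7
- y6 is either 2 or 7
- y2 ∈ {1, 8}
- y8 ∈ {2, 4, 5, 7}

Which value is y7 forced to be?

3

Among the 8 variables, 6 fits only y4 (and all 8 values in {1, 2, 3, 4, 5, 6, 7, 8} must be used), so y4 = 6.
The 7 still-open variables together cover exactly {1, 2, 3, 4, 5, 7, 8} — 7 values for 7 variables — and 1 appears only in y2's list, so y2 = 1.
Among the 6 still-open variables, 8 fits only y1 (and all 6 values in {2, 3, 4, 5, 7, 8} must be used), so y1 = 8.
Among the 5 still-open variables, 3 fits only y7 (and all 5 values in {2, 3, 4, 5, 7} must be used), so y7 = 3.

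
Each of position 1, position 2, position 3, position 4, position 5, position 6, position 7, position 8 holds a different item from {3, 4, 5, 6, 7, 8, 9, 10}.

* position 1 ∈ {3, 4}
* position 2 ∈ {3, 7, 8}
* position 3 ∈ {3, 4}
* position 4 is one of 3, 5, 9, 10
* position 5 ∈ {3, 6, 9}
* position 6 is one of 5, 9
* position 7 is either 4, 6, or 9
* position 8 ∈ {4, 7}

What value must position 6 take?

5

Among the 8 variables, 8 fits only position 2 (and all 8 values in {3, 4, 5, 6, 7, 8, 9, 10} must be used), so position 2 = 8.
Among the 7 still-open variables, 7 fits only position 8 (and all 7 values in {3, 4, 5, 6, 7, 9, 10} must be used), so position 8 = 7.
Among the 6 still-open variables, 10 fits only position 4 (and all 6 values in {3, 4, 5, 6, 9, 10} must be used), so position 4 = 10.
Among the 5 still-open variables, 5 fits only position 6 (and all 5 values in {3, 4, 5, 6, 9} must be used), so position 6 = 5.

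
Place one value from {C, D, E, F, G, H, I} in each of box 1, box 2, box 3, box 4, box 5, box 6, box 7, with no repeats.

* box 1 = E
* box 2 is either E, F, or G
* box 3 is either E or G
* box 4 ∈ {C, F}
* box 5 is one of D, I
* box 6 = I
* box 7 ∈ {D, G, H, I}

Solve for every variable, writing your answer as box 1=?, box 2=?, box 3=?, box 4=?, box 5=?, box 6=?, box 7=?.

box 1=E, box 2=F, box 3=G, box 4=C, box 5=D, box 6=I, box 7=H

box 1 has just one choice, so box 1 = E. Strike E from box 2, box 3.
box 3 has just one choice, so box 3 = G. Strike G from box 2, box 7.
That leaves box 6 = I. Remove I from box 5, box 7.
box 2 must be F (only option left). Strike F from box 4.
box 4's domain is down to {C}, so box 4 = C.
box 5 must be D (only option left). Remove D from box 7.
box 7 has just one choice, so box 7 = H.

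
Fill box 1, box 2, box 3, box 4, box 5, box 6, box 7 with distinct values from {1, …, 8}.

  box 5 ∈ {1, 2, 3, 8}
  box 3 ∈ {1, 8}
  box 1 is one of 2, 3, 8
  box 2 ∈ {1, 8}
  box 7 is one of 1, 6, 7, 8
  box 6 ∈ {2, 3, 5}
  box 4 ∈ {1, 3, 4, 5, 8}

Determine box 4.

box 2 and box 3 share exactly the 2 values {1, 8}; by pigeonhole those values go to them, so strike 1, 8 from box 1, box 4, box 5, box 7.
box 1 and box 5 between them cover only {2, 3} — a naked pair. Remove those values from box 4, box 6.
box 6's domain is down to {5}, so box 6 = 5. So box 4 can't be 5.
So box 4 = 4.

4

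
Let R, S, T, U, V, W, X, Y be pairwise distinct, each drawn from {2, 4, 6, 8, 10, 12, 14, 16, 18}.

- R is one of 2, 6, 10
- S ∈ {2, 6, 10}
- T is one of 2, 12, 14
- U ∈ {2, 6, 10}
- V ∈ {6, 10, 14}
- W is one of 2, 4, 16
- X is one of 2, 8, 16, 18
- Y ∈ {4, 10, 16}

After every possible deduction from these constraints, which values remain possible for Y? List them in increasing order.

4, 16

The 3 variables R, S, U are confined to {2, 6, 10}, which locks those values in; drop them from T, V, W, X, Y.
V has just one choice, so V = 14. Eliminate 14 elsewhere: T.
T has just one choice, so T = 12.
W and Y share exactly the 2 values {4, 16}; by pigeonhole those values go to them, so strike 4, 16 from X.
No further eliminations apply; Y can still be any of 4, 16.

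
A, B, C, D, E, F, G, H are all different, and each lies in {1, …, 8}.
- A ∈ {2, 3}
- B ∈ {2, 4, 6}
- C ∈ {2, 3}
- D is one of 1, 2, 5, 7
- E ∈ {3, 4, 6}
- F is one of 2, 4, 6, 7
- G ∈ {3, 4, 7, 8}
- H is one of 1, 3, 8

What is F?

The 8 variables together cover exactly {1, 2, 3, 4, 5, 6, 7, 8} — 8 values for 8 variables — and 5 appears only in D's list, so D = 5.
The 7 still-open variables together cover exactly {1, 2, 3, 4, 6, 7, 8} — 7 values for 7 variables — and 1 appears only in H's list, so H = 1.
The 6 still-open variables draw from only 6 values {2, 3, 4, 6, 7, 8}, so each is used; only G can be 8, hence G = 8.
The 5 still-open variables together cover exactly {2, 3, 4, 6, 7} — 5 values for 5 variables — and 7 appears only in F's list, so F = 7.

7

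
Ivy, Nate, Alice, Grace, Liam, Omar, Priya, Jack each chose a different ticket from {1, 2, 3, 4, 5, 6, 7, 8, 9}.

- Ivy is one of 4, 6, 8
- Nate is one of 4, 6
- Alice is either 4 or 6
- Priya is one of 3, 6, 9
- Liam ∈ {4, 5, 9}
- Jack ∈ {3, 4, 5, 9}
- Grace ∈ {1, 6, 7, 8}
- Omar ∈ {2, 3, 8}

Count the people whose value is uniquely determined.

The 2 variables Nate and Alice are confined to {4, 6}, which locks those values in; drop them from Ivy, Grace, Liam, Priya, Jack.
Ivy's domain is down to {8}, so Ivy = 8. Eliminate 8 elsewhere: Grace, Omar.
Liam, Priya, Jack between them cover only {3, 5, 9} — a naked triple. Remove those values from Omar.
That leaves Omar = 2.
Determined: Ivy=8, Omar=2. The other people each still have more than one consistent value. That makes 2.

2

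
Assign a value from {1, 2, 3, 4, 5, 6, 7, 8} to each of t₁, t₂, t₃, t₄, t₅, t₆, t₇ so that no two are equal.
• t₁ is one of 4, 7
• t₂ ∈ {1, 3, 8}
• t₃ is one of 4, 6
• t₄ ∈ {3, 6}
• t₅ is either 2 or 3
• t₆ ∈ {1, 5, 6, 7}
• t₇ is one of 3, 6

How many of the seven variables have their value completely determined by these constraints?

The 2 variables t₄ and t₇ are confined to {3, 6}, which locks those values in; drop them from t₂, t₃, t₅, t₆.
That leaves t₃ = 4. Eliminate 4 elsewhere: t₁.
That leaves t₅ = 2.
t₁'s domain is down to {7}, so t₁ = 7. Eliminate 7 elsewhere: t₆.
Determined: t₁=7, t₃=4, t₅=2. The other variables each still have more than one consistent value. That makes 3.

3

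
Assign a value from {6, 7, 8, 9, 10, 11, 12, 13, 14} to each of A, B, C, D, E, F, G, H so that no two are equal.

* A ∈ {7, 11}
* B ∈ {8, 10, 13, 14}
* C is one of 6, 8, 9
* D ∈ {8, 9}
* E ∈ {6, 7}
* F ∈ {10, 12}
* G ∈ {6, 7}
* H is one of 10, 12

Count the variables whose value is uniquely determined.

E and G share exactly the 2 values {6, 7}; by pigeonhole those values go to them, so strike 6, 7 from A, C.
A must be 11 (only option left).
C and D between them cover only {8, 9} — a naked pair. Remove those values from B.
F and H share exactly the 2 values {10, 12}; by pigeonhole those values go to them, so strike 10, 12 from B.
Determined: A=11. The other variables each still have more than one consistent value. That makes 1.

1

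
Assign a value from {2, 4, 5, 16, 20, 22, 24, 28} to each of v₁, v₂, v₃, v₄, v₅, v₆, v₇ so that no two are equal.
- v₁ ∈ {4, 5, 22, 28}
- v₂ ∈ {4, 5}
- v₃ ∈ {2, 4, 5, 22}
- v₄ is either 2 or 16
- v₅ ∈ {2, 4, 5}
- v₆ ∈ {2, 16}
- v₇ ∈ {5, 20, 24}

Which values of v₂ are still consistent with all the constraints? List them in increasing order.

v₄ and v₆ share exactly the 2 values {2, 16}; by pigeonhole those values go to them, so strike 2, 16 from v₃, v₅.
The 2 variables v₂ and v₅ are confined to {4, 5}, which locks those values in; drop them from v₁, v₃, v₇.
That leaves v₃ = 22. So v₁ can't be 22.
v₁ has just one choice, so v₁ = 28.
No further eliminations apply; v₂ can still be any of 4, 5.

4, 5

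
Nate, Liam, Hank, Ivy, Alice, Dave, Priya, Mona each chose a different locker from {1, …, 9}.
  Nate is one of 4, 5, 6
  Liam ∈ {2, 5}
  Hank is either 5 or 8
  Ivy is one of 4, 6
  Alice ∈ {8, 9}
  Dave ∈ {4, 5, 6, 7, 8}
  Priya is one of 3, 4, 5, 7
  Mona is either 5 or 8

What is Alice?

Among the 8 variables, 2 fits only Liam (and all 8 values in {2, 3, 4, 5, 6, 7, 8, 9} must be used), so Liam = 2.
The 7 still-open variables together cover exactly {3, 4, 5, 6, 7, 8, 9} — 7 values for 7 variables — and 3 appears only in Priya's list, so Priya = 3.
The 6 still-open variables together cover exactly {4, 5, 6, 7, 8, 9} — 6 values for 6 variables — and 7 appears only in Dave's list, so Dave = 7.
The 5 still-open variables draw from only 5 values {4, 5, 6, 8, 9}, so each is used; only Alice can be 9, hence Alice = 9.

9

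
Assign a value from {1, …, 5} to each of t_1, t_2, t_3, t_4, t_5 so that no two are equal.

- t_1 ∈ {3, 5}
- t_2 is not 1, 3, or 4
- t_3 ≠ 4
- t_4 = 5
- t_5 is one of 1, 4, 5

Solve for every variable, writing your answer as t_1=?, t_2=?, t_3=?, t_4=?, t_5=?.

t_4's domain is down to {5}, so t_4 = 5. Remove 5 from t_1, t_2, t_3, t_5.
t_1 has just one choice, so t_1 = 3. Remove 3 from t_3.
t_2's domain is down to {2}, so t_2 = 2. Eliminate 2 elsewhere: t_3.
t_3 has just one choice, so t_3 = 1. Remove 1 from t_5.
t_5's domain is down to {4}, so t_5 = 4.

t_1=3, t_2=2, t_3=1, t_4=5, t_5=4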